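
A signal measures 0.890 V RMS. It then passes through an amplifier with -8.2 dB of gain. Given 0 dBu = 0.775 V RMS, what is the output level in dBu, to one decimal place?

-7.0 dBu

Input level: 20·log₁₀(0.890/0.775) = 1.20 dBu.
Output: 1.20 − 8.2 = -7.0 dBu.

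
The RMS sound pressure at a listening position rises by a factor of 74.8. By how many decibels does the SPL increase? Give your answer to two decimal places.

37.48 dB

Sound pressure is an amplitude quantity: ΔL = 20·log₁₀(p₂/p₁).
20·log₁₀(74.8) = 37.48 dB.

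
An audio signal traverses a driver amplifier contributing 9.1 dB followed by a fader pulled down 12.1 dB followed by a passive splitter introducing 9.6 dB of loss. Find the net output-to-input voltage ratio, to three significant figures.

0.234

Net gain = 9.1 + (−12.1) + (−9.6) = -12.6 dB.
Voltage ratio = 10^(-12.6/20) = 0.234.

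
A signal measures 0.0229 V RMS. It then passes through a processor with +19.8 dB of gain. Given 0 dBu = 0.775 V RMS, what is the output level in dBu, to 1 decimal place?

-10.8 dBu

Input level: 20·log₁₀(0.0229/0.775) = -30.59 dBu.
Output: -30.59 + 19.8 = -10.8 dBu.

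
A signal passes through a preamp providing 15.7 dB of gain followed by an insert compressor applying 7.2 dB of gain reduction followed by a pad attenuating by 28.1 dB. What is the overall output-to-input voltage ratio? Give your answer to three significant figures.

0.105

Net gain = 15.7 + (−7.2) + (−28.1) = -19.6 dB.
Voltage ratio = 10^(-19.6/20) = 0.105.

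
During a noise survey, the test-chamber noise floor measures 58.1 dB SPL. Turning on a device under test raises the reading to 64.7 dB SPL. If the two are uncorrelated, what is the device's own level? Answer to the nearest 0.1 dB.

Subtract intensities: L_src = 10·log₁₀(10^(L_total/10) − 10^(L_bg/10)).
L_src = 10·log₁₀(10^(64.7/10) − 10^(58.1/10)) = 10·log₁₀(2306000) = 63.6 dB SPL.

63.6 dB SPL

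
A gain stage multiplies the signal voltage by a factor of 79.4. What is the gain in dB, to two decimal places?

Voltage ratio → dB uses the 20·log₁₀ form:
20·log₁₀(79.4) = 38.00 dB.

38.00 dB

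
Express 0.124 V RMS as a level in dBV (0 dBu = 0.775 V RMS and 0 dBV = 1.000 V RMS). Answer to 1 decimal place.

dBV = 20·log₁₀(V / 1.000 V).
20·log₁₀(0.124/1.000) = -18.1 dBV.

-18.1 dBV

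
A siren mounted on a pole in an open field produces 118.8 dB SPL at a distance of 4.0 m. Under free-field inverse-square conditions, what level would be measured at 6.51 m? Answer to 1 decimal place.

114.6 dB SPL

For a point source in a free field, ΔL = −20·log₁₀(d₂/d₁).
ΔL = −20·log₁₀(6.51/4.0) = -4.23 dB, so L₂ = 118.8 + (-4.23) = 114.6 dB SPL.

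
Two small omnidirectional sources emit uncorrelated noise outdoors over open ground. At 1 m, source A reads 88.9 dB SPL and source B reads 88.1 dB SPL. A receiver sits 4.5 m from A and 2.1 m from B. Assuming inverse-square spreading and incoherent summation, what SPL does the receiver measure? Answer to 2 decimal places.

82.67 dB SPL

At the listener: L_A = 88.9 − 20·log₁₀(4.5) = 75.836 dB; L_B = 88.1 − 20·log₁₀(2.1) = 81.656 dB.
Combined: 10·log₁₀(10^(75.836/10)+10^(81.656/10)) = 82.67 dB SPL.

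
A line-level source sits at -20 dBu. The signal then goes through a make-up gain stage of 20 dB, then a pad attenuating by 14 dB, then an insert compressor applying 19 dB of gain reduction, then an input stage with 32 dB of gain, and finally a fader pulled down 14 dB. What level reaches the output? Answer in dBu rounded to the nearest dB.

-15 dBu

Cascaded gains and losses add directly in dB.
-20 + 20 − 14 − 19 + 32 − 14 = -15 dBu.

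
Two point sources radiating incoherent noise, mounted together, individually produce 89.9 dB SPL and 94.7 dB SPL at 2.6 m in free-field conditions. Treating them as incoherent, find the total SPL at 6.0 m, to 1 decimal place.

88.7 dB SPL

Combined at 2.6 m: 10·log₁₀(10^(89.9/10)+10^(94.7/10)) = 95.94 dB SPL.
Then apply −20·log₁₀(6.0/2.6) = -7.26 dB → 88.7 dB SPL.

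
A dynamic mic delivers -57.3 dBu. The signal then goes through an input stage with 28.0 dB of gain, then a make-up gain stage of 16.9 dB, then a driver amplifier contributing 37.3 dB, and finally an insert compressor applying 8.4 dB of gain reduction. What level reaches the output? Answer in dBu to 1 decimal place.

In dB, series stages simply add:
-57.3 + 28.0 + 16.9 + 37.3 − 8.4 = +16.5 dBu.

+16.5 dBu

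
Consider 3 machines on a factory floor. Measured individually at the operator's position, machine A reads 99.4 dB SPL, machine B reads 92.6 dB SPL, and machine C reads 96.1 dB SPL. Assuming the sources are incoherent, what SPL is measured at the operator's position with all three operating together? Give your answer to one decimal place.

101.6 dB SPL

Incoherent sources sum as intensities:
L_total = 10·log₁₀(10^(99.4/10) + 10^(92.6/10) + 10^(96.1/10)) = 10·log₁₀(14603000000) = 101.6 dB SPL.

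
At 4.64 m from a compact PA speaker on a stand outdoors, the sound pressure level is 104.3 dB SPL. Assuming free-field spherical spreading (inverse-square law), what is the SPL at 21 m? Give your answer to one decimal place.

For a point source in a free field, ΔL = −20·log₁₀(d₂/d₁).
ΔL = −20·log₁₀(21/4.64) = -13.11 dB, so L₂ = 104.3 + (-13.11) = 91.2 dB SPL.

91.2 dB SPL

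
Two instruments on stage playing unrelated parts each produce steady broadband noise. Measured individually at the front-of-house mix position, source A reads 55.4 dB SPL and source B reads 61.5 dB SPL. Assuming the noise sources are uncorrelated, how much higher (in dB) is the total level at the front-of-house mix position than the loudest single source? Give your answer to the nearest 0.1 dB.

Uncorrelated sources add in intensity (power), not in dB.
L_total = 10·log₁₀(10^(55.4/10) + 10^(61.5/10)) = 62.45 dB SPL.
Excess over the loudest (61.5 dB): 62.45 − 61.5 = 1.0 dB.

1.0 dB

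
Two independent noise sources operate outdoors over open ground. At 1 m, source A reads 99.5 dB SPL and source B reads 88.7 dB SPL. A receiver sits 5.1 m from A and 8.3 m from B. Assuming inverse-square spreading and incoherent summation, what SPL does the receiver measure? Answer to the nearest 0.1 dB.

At the listener: L_A = 99.5 − 20·log₁₀(5.1) = 85.35 dB; L_B = 88.7 − 20·log₁₀(8.3) = 70.32 dB.
Combined: 10·log₁₀(10^(85.35/10)+10^(70.32/10)) = 85.5 dB SPL.

85.5 dB SPL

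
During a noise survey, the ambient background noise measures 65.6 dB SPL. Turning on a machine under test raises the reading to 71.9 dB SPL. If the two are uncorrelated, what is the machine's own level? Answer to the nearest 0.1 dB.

70.7 dB SPL

Remove the background by subtracting linear intensities:
L_src = 10·log₁₀(10^(71.9/10) − 10^(65.6/10)) = 10·log₁₀(11860000) = 70.7 dB SPL.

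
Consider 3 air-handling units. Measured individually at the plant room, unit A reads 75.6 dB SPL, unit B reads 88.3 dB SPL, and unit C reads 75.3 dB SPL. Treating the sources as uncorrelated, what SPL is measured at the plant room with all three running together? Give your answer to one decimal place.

88.7 dB SPL

Incoherent sources sum as intensities:
L_total = 10·log₁₀(10^(75.6/10) + 10^(88.3/10) + 10^(75.3/10)) = 10·log₁₀(746300000) = 88.7 dB SPL.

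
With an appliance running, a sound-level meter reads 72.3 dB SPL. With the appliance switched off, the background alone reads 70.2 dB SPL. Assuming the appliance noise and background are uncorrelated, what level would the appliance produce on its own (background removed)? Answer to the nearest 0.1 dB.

Subtract intensities: L_src = 10·log₁₀(10^(L_total/10) − 10^(L_bg/10)).
L_src = 10·log₁₀(10^(72.3/10) − 10^(70.2/10)) = 10·log₁₀(6511000) = 68.1 dB SPL.

68.1 dB SPL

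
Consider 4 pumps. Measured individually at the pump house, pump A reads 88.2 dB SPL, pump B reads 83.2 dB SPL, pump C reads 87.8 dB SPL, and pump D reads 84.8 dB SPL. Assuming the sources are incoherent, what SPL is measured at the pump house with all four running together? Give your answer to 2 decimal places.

92.49 dB SPL

Uncorrelated sources add in intensity (power), not in dB.
L_total = 10·log₁₀(10^(88.2/10) + 10^(83.2/10) + 10^(87.8/10) + 10^(84.8/10)) = 10·log₁₀(1774000000) = 92.49 dB SPL.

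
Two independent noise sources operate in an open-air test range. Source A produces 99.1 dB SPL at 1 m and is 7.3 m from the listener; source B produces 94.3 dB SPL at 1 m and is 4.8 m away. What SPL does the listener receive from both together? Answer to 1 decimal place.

At the listener: L_A = 99.1 − 20·log₁₀(7.3) = 81.83 dB; L_B = 94.3 − 20·log₁₀(4.8) = 80.68 dB.
Combined: 10·log₁₀(10^(81.83/10)+10^(80.68/10)) = 84.3 dB SPL.

84.3 dB SPL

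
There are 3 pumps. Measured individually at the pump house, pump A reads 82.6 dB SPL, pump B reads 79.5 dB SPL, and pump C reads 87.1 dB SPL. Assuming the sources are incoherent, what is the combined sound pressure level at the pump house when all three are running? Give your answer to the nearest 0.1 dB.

Incoherent sources sum as intensities:
L_total = 10·log₁₀(10^(82.6/10) + 10^(79.5/10) + 10^(87.1/10)) = 10·log₁₀(784000000) = 88.9 dB SPL.

88.9 dB SPL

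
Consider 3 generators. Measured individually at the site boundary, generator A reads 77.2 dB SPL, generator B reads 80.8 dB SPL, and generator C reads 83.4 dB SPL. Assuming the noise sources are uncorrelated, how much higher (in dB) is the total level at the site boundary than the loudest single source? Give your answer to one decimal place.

Add the sources as powers (linear), then convert back to dB:
L_total = 10·log₁₀(10^(77.2/10) + 10^(80.8/10) + 10^(83.4/10)) = 85.93 dB SPL.
Excess over the loudest (83.4 dB): 85.93 − 83.4 = 2.5 dB.

2.5 dB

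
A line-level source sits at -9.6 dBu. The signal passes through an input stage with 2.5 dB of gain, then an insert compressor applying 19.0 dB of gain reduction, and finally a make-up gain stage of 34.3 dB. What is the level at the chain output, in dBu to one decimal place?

+8.2 dBu

Cascaded gains and losses add directly in dB.
-9.6 + 2.5 − 19.0 + 34.3 = +8.2 dBu.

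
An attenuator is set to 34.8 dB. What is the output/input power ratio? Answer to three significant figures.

Power ratio = 10^(dB/10).
10^(-34.8/10) = 10^(-3.480) = 0.000331.

0.000331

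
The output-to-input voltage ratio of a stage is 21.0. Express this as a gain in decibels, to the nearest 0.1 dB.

26.4 dB

For a voltage ratio, dB = 20·log₁₀(V₂/V₁).
20·log₁₀(21.0) = 26.4 dB.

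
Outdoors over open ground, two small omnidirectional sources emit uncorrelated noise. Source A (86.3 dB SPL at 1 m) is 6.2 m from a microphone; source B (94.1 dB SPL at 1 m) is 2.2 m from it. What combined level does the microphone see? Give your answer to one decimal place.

87.3 dB SPL

At the listener: L_A = 86.3 − 20·log₁₀(6.2) = 70.45 dB; L_B = 94.1 − 20·log₁₀(2.2) = 87.25 dB.
Combined: 10·log₁₀(10^(70.45/10)+10^(87.25/10)) = 87.3 dB SPL.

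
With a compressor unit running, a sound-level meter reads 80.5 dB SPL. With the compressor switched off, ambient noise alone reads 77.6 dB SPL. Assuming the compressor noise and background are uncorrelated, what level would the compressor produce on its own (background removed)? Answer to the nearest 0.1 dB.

Background correction is a power subtraction:
L_src = 10·log₁₀(10^(80.5/10) − 10^(77.6/10)) = 10·log₁₀(54660000) = 77.4 dB SPL.

77.4 dB SPL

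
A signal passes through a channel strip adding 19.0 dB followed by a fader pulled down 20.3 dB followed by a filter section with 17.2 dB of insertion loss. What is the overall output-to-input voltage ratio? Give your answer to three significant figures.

0.119

Net gain = 19.0 + (−20.3) + (−17.2) = -18.5 dB.
Voltage ratio = 10^(-18.5/20) = 0.119.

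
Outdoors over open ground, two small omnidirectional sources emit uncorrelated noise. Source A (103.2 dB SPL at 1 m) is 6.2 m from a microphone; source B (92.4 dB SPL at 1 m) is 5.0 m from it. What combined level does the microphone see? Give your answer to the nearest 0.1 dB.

At the listener: L_A = 103.2 − 20·log₁₀(6.2) = 87.35 dB; L_B = 92.4 − 20·log₁₀(5.0) = 78.42 dB.
Combined: 10·log₁₀(10^(87.35/10)+10^(78.42/10)) = 87.9 dB SPL.

87.9 dB SPL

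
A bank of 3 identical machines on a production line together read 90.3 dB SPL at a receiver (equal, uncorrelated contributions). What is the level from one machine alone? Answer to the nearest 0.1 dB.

85.5 dB SPL

3 equal incoherent sources add 10·log₁₀(3) = 4.77 dB over one source.
L_one = 90.3 − 4.77 = 85.5 dB SPL.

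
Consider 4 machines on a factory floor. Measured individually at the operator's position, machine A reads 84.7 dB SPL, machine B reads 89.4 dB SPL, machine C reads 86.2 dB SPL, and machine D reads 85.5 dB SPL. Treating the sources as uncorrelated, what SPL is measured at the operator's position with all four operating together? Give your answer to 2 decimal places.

92.87 dB SPL

Incoherent sources sum as intensities:
L_total = 10·log₁₀(10^(84.7/10) + 10^(89.4/10) + 10^(86.2/10) + 10^(85.5/10)) = 10·log₁₀(1938000000) = 92.87 dB SPL.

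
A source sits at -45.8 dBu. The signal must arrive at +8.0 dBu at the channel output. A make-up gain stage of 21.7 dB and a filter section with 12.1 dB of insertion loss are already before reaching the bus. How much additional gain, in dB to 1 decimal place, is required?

44.2 dB

The required make-up gain is the shortfall in the dB sum.
G = +8.0 − (-45.8) − 21.7 + 12.1 = 44.2 dB.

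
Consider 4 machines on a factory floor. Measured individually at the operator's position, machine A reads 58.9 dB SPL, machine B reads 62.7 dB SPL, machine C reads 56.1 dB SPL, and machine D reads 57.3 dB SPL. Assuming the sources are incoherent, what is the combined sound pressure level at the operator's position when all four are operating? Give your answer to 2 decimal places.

65.54 dB SPL

Uncorrelated sources add in intensity (power), not in dB.
L_total = 10·log₁₀(10^(58.9/10) + 10^(62.7/10) + 10^(56.1/10) + 10^(57.3/10)) = 10·log₁₀(3583000) = 65.54 dB SPL.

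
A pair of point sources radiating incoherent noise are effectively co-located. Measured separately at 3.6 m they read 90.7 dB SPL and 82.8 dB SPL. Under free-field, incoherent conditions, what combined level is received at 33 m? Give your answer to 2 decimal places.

Combined at 3.6 m: 10·log₁₀(10^(90.7/10)+10^(82.8/10)) = 91.353 dB SPL.
Then apply −20·log₁₀(33/3.6) = -19.244 dB → 72.11 dB SPL.

72.11 dB SPL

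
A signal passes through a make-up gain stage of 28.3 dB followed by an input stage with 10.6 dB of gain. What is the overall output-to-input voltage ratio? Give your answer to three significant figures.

88.1

Net gain = 28.3 + 10.6 = 38.9 dB.
Voltage ratio = 10^(38.9/20) = 88.1.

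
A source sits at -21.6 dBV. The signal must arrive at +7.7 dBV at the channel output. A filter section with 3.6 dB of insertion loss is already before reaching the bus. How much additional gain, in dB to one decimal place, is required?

The required make-up gain is the shortfall in the dB sum.
G = +7.7 − (-21.6) + 3.6 = 32.9 dB.

32.9 dB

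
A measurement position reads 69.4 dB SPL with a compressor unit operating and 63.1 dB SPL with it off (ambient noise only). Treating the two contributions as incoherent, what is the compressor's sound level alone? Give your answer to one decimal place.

Background correction is a power subtraction:
L_src = 10·log₁₀(10^(69.4/10) − 10^(63.1/10)) = 10·log₁₀(6668000) = 68.2 dB SPL.

68.2 dB SPL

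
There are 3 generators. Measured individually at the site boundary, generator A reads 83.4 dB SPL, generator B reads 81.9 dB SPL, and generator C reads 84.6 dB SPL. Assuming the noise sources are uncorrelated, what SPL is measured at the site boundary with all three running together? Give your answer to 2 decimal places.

Add the sources as powers (linear), then convert back to dB:
L_total = 10·log₁₀(10^(83.4/10) + 10^(81.9/10) + 10^(84.6/10)) = 10·log₁₀(662100000) = 88.21 dB SPL.

88.21 dB SPL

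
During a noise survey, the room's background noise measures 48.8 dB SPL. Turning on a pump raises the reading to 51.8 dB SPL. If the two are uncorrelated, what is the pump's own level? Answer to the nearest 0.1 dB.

48.8 dB SPL

Remove the background by subtracting linear intensities:
L_src = 10·log₁₀(10^(51.8/10) − 10^(48.8/10)) = 10·log₁₀(75500) = 48.8 dB SPL.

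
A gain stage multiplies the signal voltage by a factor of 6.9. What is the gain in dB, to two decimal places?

For a voltage ratio, dB = 20·log₁₀(V₂/V₁).
20·log₁₀(6.9) = 16.78 dB.

16.78 dB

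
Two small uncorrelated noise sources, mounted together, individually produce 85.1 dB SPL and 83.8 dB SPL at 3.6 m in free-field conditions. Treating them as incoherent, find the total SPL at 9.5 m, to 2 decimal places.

Combined at 3.6 m: 10·log₁₀(10^(85.1/10)+10^(83.8/10)) = 87.509 dB SPL.
Then apply −20·log₁₀(9.5/3.6) = -8.428 dB → 79.08 dB SPL.

79.08 dB SPL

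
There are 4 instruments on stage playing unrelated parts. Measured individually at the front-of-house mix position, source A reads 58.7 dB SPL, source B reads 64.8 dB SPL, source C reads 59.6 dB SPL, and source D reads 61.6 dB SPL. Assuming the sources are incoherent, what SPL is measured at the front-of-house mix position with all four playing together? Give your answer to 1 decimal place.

67.9 dB SPL

Incoherent sources sum as intensities:
L_total = 10·log₁₀(10^(58.7/10) + 10^(64.8/10) + 10^(59.6/10) + 10^(61.6/10)) = 10·log₁₀(6119000) = 67.9 dB SPL.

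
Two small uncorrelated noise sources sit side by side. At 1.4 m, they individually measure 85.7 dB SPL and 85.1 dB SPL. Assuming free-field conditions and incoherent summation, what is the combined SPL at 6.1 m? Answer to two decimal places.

Combined at 1.4 m: 10·log₁₀(10^(85.7/10)+10^(85.1/10)) = 88.421 dB SPL.
Then apply −20·log₁₀(6.1/1.4) = -12.784 dB → 75.64 dB SPL.

75.64 dB SPL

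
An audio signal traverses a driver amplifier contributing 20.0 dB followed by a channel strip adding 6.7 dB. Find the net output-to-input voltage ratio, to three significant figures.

21.6

Net gain = 20.0 + 6.7 = 26.7 dB.
Voltage ratio = 10^(26.7/20) = 21.6.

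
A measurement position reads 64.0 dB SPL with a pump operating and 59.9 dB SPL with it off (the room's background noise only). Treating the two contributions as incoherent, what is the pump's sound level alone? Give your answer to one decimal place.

61.9 dB SPL

Background correction is a power subtraction:
L_src = 10·log₁₀(10^(64.0/10) − 10^(59.9/10)) = 10·log₁₀(1535000) = 61.9 dB SPL.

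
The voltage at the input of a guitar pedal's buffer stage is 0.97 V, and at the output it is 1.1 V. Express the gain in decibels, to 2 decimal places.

1.09 dB

Voltage is an amplitude quantity, so gain = 20·log₁₀(V_out/V_in).
20·log₁₀(1.1/0.97) = 20·log₁₀(1.134) = 1.09 dB.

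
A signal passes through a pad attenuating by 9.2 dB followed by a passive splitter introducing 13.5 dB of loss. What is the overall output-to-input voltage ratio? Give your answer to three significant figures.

0.0733

Net gain = (−9.2) + (−13.5) = -22.7 dB.
Voltage ratio = 10^(-22.7/20) = 0.0733.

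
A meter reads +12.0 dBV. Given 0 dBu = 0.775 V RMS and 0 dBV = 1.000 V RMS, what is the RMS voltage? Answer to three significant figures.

3.98 V

V = 1.000 V × 10^(+12.0/20).
= 1.000 × 3.981 = 3.98 V.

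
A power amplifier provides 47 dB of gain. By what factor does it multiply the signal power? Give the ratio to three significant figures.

Power ratio = 10^(dB/10).
10^(47/10) = 10^(4.700) = 50100.

50100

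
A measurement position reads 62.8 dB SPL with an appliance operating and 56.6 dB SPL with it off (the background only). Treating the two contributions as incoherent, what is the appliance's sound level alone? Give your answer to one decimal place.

Background correction is a power subtraction:
L_src = 10·log₁₀(10^(62.8/10) − 10^(56.6/10)) = 10·log₁₀(1448000) = 61.6 dB SPL.

61.6 dB SPL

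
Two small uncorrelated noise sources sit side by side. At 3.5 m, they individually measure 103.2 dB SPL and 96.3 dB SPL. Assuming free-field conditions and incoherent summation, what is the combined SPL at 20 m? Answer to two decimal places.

Combined at 3.5 m: 10·log₁₀(10^(103.2/10)+10^(96.3/10)) = 104.007 dB SPL.
Then apply −20·log₁₀(20/3.5) = -15.139 dB → 88.87 dB SPL.

88.87 dB SPL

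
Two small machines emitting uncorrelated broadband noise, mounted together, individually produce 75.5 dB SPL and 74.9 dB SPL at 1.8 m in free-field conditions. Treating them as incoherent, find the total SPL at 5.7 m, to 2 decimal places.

68.21 dB SPL

Combined at 1.8 m: 10·log₁₀(10^(75.5/10)+10^(74.9/10)) = 78.221 dB SPL.
Then apply −20·log₁₀(5.7/1.8) = -10.012 dB → 68.21 dB SPL.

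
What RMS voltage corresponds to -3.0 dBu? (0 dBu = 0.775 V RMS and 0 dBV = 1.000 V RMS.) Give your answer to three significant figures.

V = 0.775 V × 10^(-3.0/20).
= 0.775 × 0.7079 = 0.549 V.

0.549 V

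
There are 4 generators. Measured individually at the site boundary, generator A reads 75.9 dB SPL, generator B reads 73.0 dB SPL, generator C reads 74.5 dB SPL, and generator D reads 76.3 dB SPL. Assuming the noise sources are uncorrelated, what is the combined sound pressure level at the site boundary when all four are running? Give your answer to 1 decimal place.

81.1 dB SPL

Add the sources as powers (linear), then convert back to dB:
L_total = 10·log₁₀(10^(75.9/10) + 10^(73.0/10) + 10^(74.5/10) + 10^(76.3/10)) = 10·log₁₀(129700000) = 81.1 dB SPL.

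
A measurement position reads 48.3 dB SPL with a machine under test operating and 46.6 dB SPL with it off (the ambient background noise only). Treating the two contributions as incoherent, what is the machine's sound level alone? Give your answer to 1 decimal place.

Remove the background by subtracting linear intensities:
L_src = 10·log₁₀(10^(48.3/10) − 10^(46.6/10)) = 10·log₁₀(21900) = 43.4 dB SPL.

43.4 dB SPL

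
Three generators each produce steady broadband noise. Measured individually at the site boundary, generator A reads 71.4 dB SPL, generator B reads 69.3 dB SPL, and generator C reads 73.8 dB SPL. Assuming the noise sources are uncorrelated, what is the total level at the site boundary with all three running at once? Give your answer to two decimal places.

76.66 dB SPL

Uncorrelated sources add in intensity (power), not in dB.
L_total = 10·log₁₀(10^(71.4/10) + 10^(69.3/10) + 10^(73.8/10)) = 10·log₁₀(46300000) = 76.66 dB SPL.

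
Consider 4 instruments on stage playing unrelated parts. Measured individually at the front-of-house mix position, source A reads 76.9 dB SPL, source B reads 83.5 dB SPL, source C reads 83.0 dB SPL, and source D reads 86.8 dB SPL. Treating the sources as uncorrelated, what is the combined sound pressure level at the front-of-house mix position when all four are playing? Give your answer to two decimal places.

89.78 dB SPL

Add the sources as powers (linear), then convert back to dB:
L_total = 10·log₁₀(10^(76.9/10) + 10^(83.5/10) + 10^(83.0/10) + 10^(86.8/10)) = 10·log₁₀(951000000) = 89.78 dB SPL.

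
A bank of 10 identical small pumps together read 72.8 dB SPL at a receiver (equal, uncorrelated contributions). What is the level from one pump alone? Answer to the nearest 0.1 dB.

62.8 dB SPL

10 equal incoherent sources add 10·log₁₀(10) = 10.00 dB over one source.
L_one = 72.8 − 10.00 = 62.8 dB SPL.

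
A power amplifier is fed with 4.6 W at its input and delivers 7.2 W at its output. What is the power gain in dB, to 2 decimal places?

1.95 dB

For a power ratio, dB = 10·log₁₀(P₂/P₁).
10·log₁₀(7.2/4.6) = 10·log₁₀(1.565) = 1.95 dB.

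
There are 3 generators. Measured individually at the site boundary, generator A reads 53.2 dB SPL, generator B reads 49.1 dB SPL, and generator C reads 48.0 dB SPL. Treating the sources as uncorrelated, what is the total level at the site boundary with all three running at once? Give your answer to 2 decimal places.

Incoherent sources sum as intensities:
L_total = 10·log₁₀(10^(53.2/10) + 10^(49.1/10) + 10^(48.0/10)) = 10·log₁₀(353300) = 55.48 dB SPL.

55.48 dB SPL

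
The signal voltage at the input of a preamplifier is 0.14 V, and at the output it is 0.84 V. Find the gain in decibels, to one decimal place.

15.6 dB

Voltage ratio → dB uses the 20·log₁₀ form:
20·log₁₀(0.84/0.14) = 20·log₁₀(6.000) = 15.6 dB.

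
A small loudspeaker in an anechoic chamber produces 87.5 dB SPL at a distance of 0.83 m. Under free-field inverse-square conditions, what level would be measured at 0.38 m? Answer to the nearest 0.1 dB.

Free-field point source: level drops by 20·log₁₀ of the distance ratio.
ΔL = −20·log₁₀(0.38/0.83) = 6.79 dB, so L₂ = 87.5 + (6.79) = 94.3 dB SPL.

94.3 dB SPL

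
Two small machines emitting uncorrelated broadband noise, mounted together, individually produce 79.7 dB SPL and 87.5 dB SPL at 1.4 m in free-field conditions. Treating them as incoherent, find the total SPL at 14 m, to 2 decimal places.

Combined at 1.4 m: 10·log₁₀(10^(79.7/10)+10^(87.5/10)) = 88.167 dB SPL.
Then apply −20·log₁₀(14/1.4) = -20.000 dB → 68.17 dB SPL.

68.17 dB SPL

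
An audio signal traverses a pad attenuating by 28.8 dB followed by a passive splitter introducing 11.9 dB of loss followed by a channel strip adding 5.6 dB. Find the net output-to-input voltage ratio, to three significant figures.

0.0176

Net gain = (−28.8) + (−11.9) + 5.6 = -35.1 dB.
Voltage ratio = 10^(-35.1/20) = 0.0176.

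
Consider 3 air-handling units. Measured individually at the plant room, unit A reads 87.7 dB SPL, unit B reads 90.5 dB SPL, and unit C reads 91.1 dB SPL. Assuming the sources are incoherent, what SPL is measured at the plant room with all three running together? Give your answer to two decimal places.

94.77 dB SPL

Uncorrelated sources add in intensity (power), not in dB.
L_total = 10·log₁₀(10^(87.7/10) + 10^(90.5/10) + 10^(91.1/10)) = 10·log₁₀(2999000000) = 94.77 dB SPL.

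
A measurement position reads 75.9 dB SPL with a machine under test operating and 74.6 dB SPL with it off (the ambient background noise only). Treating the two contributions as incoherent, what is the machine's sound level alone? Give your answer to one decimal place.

Background correction is a power subtraction:
L_src = 10·log₁₀(10^(75.9/10) − 10^(74.6/10)) = 10·log₁₀(10060000) = 70.0 dB SPL.

70.0 dB SPL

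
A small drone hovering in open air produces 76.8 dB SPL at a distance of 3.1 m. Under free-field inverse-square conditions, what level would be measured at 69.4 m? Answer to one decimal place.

For a point source in a free field, ΔL = −20·log₁₀(d₂/d₁).
ΔL = −20·log₁₀(69.4/3.1) = -27.00 dB, so L₂ = 76.8 + (-27.00) = 49.8 dB SPL.

49.8 dB SPL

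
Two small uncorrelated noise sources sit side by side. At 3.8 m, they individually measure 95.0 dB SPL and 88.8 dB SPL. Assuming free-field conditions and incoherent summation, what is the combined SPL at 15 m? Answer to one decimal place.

84.0 dB SPL

Combined at 3.8 m: 10·log₁₀(10^(95.0/10)+10^(88.8/10)) = 95.93 dB SPL.
Then apply −20·log₁₀(15/3.8) = -11.93 dB → 84.0 dB SPL.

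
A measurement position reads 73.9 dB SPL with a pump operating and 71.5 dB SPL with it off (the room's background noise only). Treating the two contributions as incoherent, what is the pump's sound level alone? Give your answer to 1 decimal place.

70.2 dB SPL

Background correction is a power subtraction:
L_src = 10·log₁₀(10^(73.9/10) − 10^(71.5/10)) = 10·log₁₀(10420000) = 70.2 dB SPL.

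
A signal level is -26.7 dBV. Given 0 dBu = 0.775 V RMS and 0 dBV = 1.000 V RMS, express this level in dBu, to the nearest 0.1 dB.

-24.5 dBu

The offset between the scales is 20·log₁₀(0.775/1.000) = −2.214 dB.
So dBu = -26.7 + 2.214 = -24.5 dBu.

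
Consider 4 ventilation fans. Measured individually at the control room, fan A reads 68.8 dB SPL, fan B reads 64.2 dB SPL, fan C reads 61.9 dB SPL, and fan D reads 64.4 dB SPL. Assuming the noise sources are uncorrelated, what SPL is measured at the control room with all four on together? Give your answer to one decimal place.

Add the sources as powers (linear), then convert back to dB:
L_total = 10·log₁₀(10^(68.8/10) + 10^(64.2/10) + 10^(61.9/10) + 10^(64.4/10)) = 10·log₁₀(14520000) = 71.6 dB SPL.

71.6 dB SPL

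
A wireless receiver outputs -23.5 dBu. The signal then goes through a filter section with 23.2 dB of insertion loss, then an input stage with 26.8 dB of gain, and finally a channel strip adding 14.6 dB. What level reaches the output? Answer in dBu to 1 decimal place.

-5.3 dBu

In dB, series stages simply add:
-23.5 − 23.2 + 26.8 + 14.6 = -5.3 dBu.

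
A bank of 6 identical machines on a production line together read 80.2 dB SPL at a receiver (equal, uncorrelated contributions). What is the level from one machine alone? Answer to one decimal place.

72.4 dB SPL

6 equal incoherent sources add 10·log₁₀(6) = 7.78 dB over one source.
L_one = 80.2 − 7.78 = 72.4 dB SPL.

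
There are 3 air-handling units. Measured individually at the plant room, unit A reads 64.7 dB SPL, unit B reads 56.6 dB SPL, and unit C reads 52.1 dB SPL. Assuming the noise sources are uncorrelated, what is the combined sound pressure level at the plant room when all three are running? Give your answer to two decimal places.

Uncorrelated sources add in intensity (power), not in dB.
L_total = 10·log₁₀(10^(64.7/10) + 10^(56.6/10) + 10^(52.1/10)) = 10·log₁₀(3570000) = 65.53 dB SPL.

65.53 dB SPL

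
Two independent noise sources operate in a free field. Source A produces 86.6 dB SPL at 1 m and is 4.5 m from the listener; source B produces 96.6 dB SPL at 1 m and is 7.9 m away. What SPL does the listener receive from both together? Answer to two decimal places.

At the listener: L_A = 86.6 − 20·log₁₀(4.5) = 73.536 dB; L_B = 96.6 − 20·log₁₀(7.9) = 78.647 dB.
Combined: 10·log₁₀(10^(73.536/10)+10^(78.647/10)) = 79.81 dB SPL.

79.81 dB SPL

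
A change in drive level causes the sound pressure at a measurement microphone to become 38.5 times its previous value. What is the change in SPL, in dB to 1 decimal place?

Sound pressure is an amplitude quantity: ΔL = 20·log₁₀(p₂/p₁).
20·log₁₀(38.5) = 31.7 dB.

31.7 dB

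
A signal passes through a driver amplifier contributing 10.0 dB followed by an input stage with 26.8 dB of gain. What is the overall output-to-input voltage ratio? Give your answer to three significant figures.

Net gain = 10.0 + 26.8 = 36.8 dB.
Voltage ratio = 10^(36.8/20) = 69.2.

69.2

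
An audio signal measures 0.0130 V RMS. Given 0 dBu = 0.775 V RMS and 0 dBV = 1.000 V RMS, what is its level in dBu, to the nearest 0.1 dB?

-35.5 dBu

dBu = 20·log₁₀(V / 0.775 V).
20·log₁₀(0.0130/0.775) = -35.5 dBu.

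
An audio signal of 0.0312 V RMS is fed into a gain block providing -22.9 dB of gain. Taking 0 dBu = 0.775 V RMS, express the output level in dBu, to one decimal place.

Input level: 20·log₁₀(0.0312/0.775) = -27.90 dBu.
Output: -27.90 − 22.9 = -50.8 dBu.

-50.8 dBu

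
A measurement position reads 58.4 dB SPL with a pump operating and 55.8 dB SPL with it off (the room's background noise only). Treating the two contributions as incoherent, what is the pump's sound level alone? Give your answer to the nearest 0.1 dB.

54.9 dB SPL

Remove the background by subtracting linear intensities:
L_src = 10·log₁₀(10^(58.4/10) − 10^(55.8/10)) = 10·log₁₀(311600) = 54.9 dB SPL.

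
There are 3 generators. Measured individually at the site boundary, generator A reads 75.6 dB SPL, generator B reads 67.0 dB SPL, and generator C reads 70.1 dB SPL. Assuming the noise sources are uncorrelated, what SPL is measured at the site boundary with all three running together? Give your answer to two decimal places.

77.12 dB SPL

Uncorrelated sources add in intensity (power), not in dB.
L_total = 10·log₁₀(10^(75.6/10) + 10^(67.0/10) + 10^(70.1/10)) = 10·log₁₀(51550000) = 77.12 dB SPL.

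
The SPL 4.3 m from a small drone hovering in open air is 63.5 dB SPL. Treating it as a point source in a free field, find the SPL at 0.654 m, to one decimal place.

For a point source in a free field, ΔL = −20·log₁₀(d₂/d₁).
ΔL = −20·log₁₀(0.654/4.3) = 16.36 dB, so L₂ = 63.5 + (16.36) = 79.9 dB SPL.

79.9 dB SPL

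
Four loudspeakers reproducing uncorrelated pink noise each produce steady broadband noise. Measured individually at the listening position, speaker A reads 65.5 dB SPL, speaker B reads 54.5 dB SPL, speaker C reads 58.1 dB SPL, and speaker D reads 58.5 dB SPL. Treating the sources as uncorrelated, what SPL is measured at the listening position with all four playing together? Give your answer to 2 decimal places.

67.15 dB SPL

Incoherent sources sum as intensities:
L_total = 10·log₁₀(10^(65.5/10) + 10^(54.5/10) + 10^(58.1/10) + 10^(58.5/10)) = 10·log₁₀(5184000) = 67.15 dB SPL.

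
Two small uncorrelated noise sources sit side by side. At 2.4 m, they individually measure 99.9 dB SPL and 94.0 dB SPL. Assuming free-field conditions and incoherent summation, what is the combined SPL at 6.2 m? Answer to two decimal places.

92.65 dB SPL

Combined at 2.4 m: 10·log₁₀(10^(99.9/10)+10^(94.0/10)) = 100.893 dB SPL.
Then apply −20·log₁₀(6.2/2.4) = -8.244 dB → 92.65 dB SPL.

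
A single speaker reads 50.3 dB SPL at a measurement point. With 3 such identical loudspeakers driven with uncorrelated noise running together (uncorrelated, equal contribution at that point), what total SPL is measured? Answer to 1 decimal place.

55.1 dB SPL

3 equal incoherent sources raise the level by 10·log₁₀(3) = 4.77 dB.
L_total = 50.3 + 4.77 = 55.1 dB SPL.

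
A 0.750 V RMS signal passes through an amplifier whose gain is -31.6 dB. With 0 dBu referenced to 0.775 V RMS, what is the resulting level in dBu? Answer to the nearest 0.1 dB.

Input level: 20·log₁₀(0.750/0.775) = -0.28 dBu.
Output: -0.28 − 31.6 = -31.9 dBu.

-31.9 dBu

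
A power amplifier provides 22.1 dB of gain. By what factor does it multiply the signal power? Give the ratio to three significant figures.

162

Power ratio = 10^(dB/10).
10^(22.1/10) = 10^(2.210) = 162.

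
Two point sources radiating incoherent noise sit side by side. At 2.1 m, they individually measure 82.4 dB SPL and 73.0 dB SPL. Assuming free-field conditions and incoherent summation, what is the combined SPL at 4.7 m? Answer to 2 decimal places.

75.87 dB SPL

Combined at 2.1 m: 10·log₁₀(10^(82.4/10)+10^(73.0/10)) = 82.872 dB SPL.
Then apply −20·log₁₀(4.7/2.1) = -6.998 dB → 75.87 dB SPL.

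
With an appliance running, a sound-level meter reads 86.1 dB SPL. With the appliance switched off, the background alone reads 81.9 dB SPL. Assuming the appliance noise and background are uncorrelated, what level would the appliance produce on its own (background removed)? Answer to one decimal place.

Remove the background by subtracting linear intensities:
L_src = 10·log₁₀(10^(86.1/10) − 10^(81.9/10)) = 10·log₁₀(252500000) = 84.0 dB SPL.

84.0 dB SPL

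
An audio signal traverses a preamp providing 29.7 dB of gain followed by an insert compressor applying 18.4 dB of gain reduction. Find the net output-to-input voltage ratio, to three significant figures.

Net gain = 29.7 + (−18.4) = 11.3 dB.
Voltage ratio = 10^(11.3/20) = 3.67.

3.67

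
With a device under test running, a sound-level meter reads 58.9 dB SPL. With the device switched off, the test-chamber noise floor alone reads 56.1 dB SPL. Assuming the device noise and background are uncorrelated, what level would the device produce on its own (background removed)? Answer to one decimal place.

55.7 dB SPL

Subtract intensities: L_src = 10·log₁₀(10^(L_total/10) − 10^(L_bg/10)).
L_src = 10·log₁₀(10^(58.9/10) − 10^(56.1/10)) = 10·log₁₀(368900) = 55.7 dB SPL.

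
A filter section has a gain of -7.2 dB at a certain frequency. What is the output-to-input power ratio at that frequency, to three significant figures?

Power ratio = 10^(dB/10).
10^(-7.2/10) = 10^(-0.7200) = 0.191.

0.191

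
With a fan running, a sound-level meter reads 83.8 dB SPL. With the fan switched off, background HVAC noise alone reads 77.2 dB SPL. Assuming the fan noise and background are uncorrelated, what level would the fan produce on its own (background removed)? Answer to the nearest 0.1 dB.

Background correction is a power subtraction:
L_src = 10·log₁₀(10^(83.8/10) − 10^(77.2/10)) = 10·log₁₀(187400000) = 82.7 dB SPL.

82.7 dB SPL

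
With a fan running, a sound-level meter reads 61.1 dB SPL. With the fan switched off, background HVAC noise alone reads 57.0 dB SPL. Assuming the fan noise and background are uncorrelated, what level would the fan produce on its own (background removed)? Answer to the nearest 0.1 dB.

Background correction is a power subtraction:
L_src = 10·log₁₀(10^(61.1/10) − 10^(57.0/10)) = 10·log₁₀(787100) = 59.0 dB SPL.

59.0 dB SPL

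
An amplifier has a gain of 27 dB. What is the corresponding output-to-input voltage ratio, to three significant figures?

22.4

Voltage ratio = 10^(dB/20).
10^(27/20) = 10^(1.350) = 22.4.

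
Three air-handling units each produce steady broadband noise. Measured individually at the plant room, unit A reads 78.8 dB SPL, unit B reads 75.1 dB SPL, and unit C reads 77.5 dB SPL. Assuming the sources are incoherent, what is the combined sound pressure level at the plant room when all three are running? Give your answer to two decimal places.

82.16 dB SPL

Add the sources as powers (linear), then convert back to dB:
L_total = 10·log₁₀(10^(78.8/10) + 10^(75.1/10) + 10^(77.5/10)) = 10·log₁₀(164500000) = 82.16 dB SPL.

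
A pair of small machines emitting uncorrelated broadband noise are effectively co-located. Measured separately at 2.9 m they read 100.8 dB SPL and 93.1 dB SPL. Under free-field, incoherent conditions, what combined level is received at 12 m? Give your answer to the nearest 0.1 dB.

89.1 dB SPL

Combined at 2.9 m: 10·log₁₀(10^(100.8/10)+10^(93.1/10)) = 101.48 dB SPL.
Then apply −20·log₁₀(12/2.9) = -12.34 dB → 89.1 dB SPL.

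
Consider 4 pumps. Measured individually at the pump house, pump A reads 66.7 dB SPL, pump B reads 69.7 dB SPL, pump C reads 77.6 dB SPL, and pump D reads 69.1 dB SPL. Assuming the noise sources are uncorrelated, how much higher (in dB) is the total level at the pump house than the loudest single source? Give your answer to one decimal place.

1.4 dB

Incoherent sources sum as intensities:
L_total = 10·log₁₀(10^(66.7/10) + 10^(69.7/10) + 10^(77.6/10) + 10^(69.1/10)) = 79.01 dB SPL.
Excess over the loudest (77.6 dB): 79.01 − 77.6 = 1.4 dB.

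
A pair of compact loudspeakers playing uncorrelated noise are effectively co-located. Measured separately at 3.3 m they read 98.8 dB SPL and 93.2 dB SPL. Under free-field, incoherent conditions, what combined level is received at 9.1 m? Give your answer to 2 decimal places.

Combined at 3.3 m: 10·log₁₀(10^(98.8/10)+10^(93.2/10)) = 99.857 dB SPL.
Then apply −20·log₁₀(9.1/3.3) = -8.811 dB → 91.05 dB SPL.

91.05 dB SPL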